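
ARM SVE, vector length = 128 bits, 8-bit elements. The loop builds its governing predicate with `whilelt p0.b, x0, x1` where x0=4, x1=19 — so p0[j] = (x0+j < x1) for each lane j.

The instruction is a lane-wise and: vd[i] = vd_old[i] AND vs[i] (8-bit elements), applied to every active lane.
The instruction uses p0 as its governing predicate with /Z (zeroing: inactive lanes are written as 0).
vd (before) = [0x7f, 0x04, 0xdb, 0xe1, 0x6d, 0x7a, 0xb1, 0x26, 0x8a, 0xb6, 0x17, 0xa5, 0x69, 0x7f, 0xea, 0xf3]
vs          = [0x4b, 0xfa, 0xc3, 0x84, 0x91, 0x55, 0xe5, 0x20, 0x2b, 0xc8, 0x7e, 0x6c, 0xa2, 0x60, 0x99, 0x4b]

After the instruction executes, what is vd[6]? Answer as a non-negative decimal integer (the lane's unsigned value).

lane count: 128 div 8 = 16
whilelt: lane j active iff 4+j < 19 → j < 15 → 15 active
vd[0] and(0x7f,0x4b) -> 0x4b
vd[1] and(0x04,0xfa) -> 0x00
vd[2] and(0xdb,0xc3) -> 0xc3
vd[3] and(0xe1,0x84) -> 0x80
vd[4] and(0x6d,0x91) -> 0x01
vd[5] and(0x7a,0x55) -> 0x50
vd[6] and(0xb1,0xe5) -> 0xa1
vd[7] and(0x26,0x20) -> 0x20
vd[8] and(0x8a,0x2b) -> 0x0a
vd[9] and(0xb6,0xc8) -> 0x80
vd[10] and(0x17,0x7e) -> 0x16
vd[11] and(0xa5,0x6c) -> 0x24
vd[12] and(0x69,0xa2) -> 0x20
vd[13] and(0x7f,0x60) -> 0x60
vd[14] and(0xea,0x99) -> 0x88
vd[15] tail/zero -> 0x00

vd[6] = 161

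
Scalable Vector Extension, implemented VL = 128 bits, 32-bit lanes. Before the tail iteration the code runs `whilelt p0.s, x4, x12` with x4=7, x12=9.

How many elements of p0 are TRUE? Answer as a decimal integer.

vl = 2

register lanes = 128/32 = 4
active while 7+j < 9, i.e. j ∈ [0,2) capped at 4 ⇒ 2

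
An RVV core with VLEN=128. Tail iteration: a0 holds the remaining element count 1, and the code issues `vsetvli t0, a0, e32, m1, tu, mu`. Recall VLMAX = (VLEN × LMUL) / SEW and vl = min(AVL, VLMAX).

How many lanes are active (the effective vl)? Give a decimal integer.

lanes per group: 128·1/32 = 4
AVL=1 ≤ VLMAX=4, so vl = 1

vl = 1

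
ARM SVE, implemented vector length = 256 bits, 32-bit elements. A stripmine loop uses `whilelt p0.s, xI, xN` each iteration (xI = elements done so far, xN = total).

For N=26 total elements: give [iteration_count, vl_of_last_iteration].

[iterations, last_vl] = [4, 2]

256-bit reg / 32-bit elem → 8 lanes
iterations = ceil(26/8) = 4; final-pass vl = 2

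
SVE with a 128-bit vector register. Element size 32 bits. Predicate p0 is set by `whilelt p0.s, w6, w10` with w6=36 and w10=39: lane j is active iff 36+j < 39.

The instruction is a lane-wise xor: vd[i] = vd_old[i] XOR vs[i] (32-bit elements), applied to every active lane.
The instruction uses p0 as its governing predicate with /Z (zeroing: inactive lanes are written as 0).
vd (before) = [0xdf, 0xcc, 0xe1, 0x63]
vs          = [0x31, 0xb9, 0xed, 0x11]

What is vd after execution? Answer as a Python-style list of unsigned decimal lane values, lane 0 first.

vd = [238, 117, 12, 0]

lane count: 128 div 32 = 4
p0[j] = (36+j < 39); true for j=0..2 → 3 lanes set
  i=0: xor(0xdf,0x31) → 238
  i=1: xor(0xcc,0xb9) → 117
  i=2: xor(0xe1,0xed) → 12
  i=3: tail/zero → 0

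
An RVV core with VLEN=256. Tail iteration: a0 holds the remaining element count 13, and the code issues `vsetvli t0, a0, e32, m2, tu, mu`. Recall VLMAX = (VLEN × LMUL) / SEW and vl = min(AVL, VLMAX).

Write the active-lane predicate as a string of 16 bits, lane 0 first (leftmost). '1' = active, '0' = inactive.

predicate = 1111111111111000

VLMAX = VLEN×LMUL/SEW = 256×2/32 = 16
AVL=13 ≤ VLMAX=16, so vl = 13
bits (lane 0 leftmost): 1111111111111000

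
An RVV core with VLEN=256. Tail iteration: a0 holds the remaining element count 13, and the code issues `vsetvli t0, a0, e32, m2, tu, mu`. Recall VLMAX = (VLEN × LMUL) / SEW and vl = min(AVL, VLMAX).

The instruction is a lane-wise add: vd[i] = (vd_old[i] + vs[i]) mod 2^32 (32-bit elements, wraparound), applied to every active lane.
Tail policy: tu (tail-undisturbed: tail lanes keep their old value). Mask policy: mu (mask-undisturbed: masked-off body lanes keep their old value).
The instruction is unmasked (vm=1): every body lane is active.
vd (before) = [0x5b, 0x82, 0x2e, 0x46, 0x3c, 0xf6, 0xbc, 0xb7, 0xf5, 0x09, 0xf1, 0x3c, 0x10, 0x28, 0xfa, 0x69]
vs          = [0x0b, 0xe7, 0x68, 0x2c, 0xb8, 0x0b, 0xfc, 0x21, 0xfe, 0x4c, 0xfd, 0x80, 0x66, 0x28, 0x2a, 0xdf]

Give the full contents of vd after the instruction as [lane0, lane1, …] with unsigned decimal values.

vd = [102, 361, 150, 114, 244, 257, 440, 216, 499, 85, 494, 188, 118, 40, 250, 105]

VLMAX = VLEN×LMUL/SEW = 256×2/32 = 16
vl ← min(13, 16) = 13
lane  0: add(0x5b,0x0b) ⇒ 0x66
lane  1: add(0x82,0xe7) ⇒ 0x169
lane  2: add(0x2e,0x68) ⇒ 0x96
lane  3: add(0x46,0x2c) ⇒ 0x72
lane  4: add(0x3c,0xb8) ⇒ 0xf4
lane  5: add(0xf6,0x0b) ⇒ 0x101
lane  6: add(0xbc,0xfc) ⇒ 0x1b8
lane  7: add(0xb7,0x21) ⇒ 0xd8
lane  8: add(0xf5,0xfe) ⇒ 0x1f3
lane  9: add(0x09,0x4c) ⇒ 0x55
lane 10: add(0xf1,0xfd) ⇒ 0x1ee
lane 11: add(0x3c,0x80) ⇒ 0xbc
lane 12: add(0x10,0x66) ⇒ 0x76
lane 13: tail/keep ⇒ 0x28
lane 14: tail/keep ⇒ 0xfa
lane 15: tail/keep ⇒ 0x69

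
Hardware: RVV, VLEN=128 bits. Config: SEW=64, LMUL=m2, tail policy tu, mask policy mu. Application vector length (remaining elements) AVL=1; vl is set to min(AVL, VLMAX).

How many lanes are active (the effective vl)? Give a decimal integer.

vl = 1

VLMAX = (128 × 2) / 64 = 4 lanes
AVL=1 ≤ VLMAX=4, so vl = 1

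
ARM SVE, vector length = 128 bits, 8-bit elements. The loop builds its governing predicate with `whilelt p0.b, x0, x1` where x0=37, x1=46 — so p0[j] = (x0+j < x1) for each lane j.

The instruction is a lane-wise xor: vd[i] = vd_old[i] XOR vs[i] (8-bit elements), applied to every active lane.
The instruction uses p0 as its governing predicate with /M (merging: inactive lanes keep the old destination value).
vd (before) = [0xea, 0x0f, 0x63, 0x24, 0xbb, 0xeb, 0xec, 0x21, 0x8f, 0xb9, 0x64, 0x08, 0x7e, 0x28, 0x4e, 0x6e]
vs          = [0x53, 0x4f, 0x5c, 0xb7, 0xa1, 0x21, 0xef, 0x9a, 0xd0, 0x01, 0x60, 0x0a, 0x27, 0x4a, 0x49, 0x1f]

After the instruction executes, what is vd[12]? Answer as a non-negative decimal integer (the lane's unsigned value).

128-bit reg / 8-bit elem → 16 lanes
whilelt: lane j active iff 37+j < 46 → j < 9 → 9 active
vd[0] xor(0xea,0x53) -> 0xb9
vd[1] xor(0x0f,0x4f) -> 0x40
vd[2] xor(0x63,0x5c) -> 0x3f
vd[3] xor(0x24,0xb7) -> 0x93
vd[4] xor(0xbb,0xa1) -> 0x1a
vd[5] xor(0xeb,0x21) -> 0xca
vd[6] xor(0xec,0xef) -> 0x03
vd[7] xor(0x21,0x9a) -> 0xbb
vd[8] xor(0x8f,0xd0) -> 0x5f
vd[9] tail/keep -> 0xb9
vd[10] tail/keep -> 0x64
vd[11] tail/keep -> 0x08
vd[12] tail/keep -> 0x7e
vd[13] tail/keep -> 0x28
vd[14] tail/keep -> 0x4e
vd[15] tail/keep -> 0x6e

vd[12] = 126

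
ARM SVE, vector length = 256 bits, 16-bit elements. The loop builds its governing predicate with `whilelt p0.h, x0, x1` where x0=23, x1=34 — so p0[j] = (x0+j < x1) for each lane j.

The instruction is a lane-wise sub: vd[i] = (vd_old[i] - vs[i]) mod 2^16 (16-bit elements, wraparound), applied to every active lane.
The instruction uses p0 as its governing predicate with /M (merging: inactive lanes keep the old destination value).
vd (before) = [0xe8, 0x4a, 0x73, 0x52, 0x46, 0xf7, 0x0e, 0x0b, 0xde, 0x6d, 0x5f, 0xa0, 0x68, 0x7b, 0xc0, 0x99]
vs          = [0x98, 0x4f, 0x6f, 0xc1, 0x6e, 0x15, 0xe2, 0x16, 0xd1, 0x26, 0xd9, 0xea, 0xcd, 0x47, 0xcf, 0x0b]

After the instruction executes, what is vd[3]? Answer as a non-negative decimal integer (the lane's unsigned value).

vd[3] = 65425

256-bit reg / 16-bit elem → 16 lanes
p0[j] = (23+j < 34); true for j=0..10 → 11 lanes set
lane  0: sub(0xe8,0x98) ⇒ 0x50
lane  1: sub(0x4a,0x4f) ⇒ 0xfffb
lane  2: sub(0x73,0x6f) ⇒ 0x04
lane  3: sub(0x52,0xc1) ⇒ 0xff91
lane  4: sub(0x46,0x6e) ⇒ 0xffd8
lane  5: sub(0xf7,0x15) ⇒ 0xe2
lane  6: sub(0x0e,0xe2) ⇒ 0xff2c
lane  7: sub(0x0b,0x16) ⇒ 0xfff5
lane  8: sub(0xde,0xd1) ⇒ 0x0d
lane  9: sub(0x6d,0x26) ⇒ 0x47
lane 10: sub(0x5f,0xd9) ⇒ 0xff86
lane 11: tail/keep ⇒ 0xa0
lane 12: tail/keep ⇒ 0x68
lane 13: tail/keep ⇒ 0x7b
lane 14: tail/keep ⇒ 0xc0
lane 15: tail/keep ⇒ 0x99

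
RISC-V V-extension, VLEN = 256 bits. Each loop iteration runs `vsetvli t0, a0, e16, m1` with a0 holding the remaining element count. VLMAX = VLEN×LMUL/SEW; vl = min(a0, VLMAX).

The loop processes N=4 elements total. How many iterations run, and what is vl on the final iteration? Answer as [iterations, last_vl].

[iterations, last_vl] = [1, 4]

VLMAX = VLEN×LMUL/SEW = 256×1/16 = 16
iterations = ceil(4/16) = 1; final-pass vl = 4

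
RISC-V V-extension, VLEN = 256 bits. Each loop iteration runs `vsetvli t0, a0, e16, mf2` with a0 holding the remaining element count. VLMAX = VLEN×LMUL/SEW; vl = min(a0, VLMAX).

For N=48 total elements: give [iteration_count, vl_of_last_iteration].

[iterations, last_vl] = [6, 8]

VLMAX = (256 × 1/2) / 16 = 8 lanes
iterations = ceil(48/8) = 6; final-pass vl = 8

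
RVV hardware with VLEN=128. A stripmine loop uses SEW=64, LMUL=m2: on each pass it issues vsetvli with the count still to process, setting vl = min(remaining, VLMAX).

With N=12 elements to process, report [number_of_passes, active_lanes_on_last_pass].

VLMAX = VLEN×LMUL/SEW = 128×2/64 = 4
12 elements at 4/iter → 3 passes, remainder 4 on the last

[iterations, last_vl] = [3, 4]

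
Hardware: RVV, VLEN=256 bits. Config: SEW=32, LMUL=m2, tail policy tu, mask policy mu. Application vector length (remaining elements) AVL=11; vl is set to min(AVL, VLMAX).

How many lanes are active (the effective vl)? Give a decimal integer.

VLMAX = VLEN×LMUL/SEW = 256×2/32 = 16
vl ← min(11, 16) = 11

vl = 11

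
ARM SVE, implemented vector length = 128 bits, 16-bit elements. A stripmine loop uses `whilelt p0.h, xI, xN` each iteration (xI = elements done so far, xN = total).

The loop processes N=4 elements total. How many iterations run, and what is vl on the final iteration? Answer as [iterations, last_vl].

[iterations, last_vl] = [1, 4]

128-bit reg / 16-bit elem → 8 lanes
4 elements at 8/iter → 1 passes, remainder 4 on the last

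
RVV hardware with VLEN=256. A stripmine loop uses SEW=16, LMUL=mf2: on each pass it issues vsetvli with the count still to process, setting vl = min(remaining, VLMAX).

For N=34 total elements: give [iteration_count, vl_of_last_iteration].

lanes per group: 256·1/2/16 = 8
iterations = ceil(34/8) = 5; final-pass vl = 2

[iterations, last_vl] = [5, 2]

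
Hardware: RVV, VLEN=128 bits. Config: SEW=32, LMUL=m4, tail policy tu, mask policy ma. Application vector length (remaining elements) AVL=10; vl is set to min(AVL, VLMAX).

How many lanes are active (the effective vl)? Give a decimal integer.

VLMAX = (128 × 4) / 32 = 16 lanes
AVL=10 ≤ VLMAX=16, so vl = 10

vl = 10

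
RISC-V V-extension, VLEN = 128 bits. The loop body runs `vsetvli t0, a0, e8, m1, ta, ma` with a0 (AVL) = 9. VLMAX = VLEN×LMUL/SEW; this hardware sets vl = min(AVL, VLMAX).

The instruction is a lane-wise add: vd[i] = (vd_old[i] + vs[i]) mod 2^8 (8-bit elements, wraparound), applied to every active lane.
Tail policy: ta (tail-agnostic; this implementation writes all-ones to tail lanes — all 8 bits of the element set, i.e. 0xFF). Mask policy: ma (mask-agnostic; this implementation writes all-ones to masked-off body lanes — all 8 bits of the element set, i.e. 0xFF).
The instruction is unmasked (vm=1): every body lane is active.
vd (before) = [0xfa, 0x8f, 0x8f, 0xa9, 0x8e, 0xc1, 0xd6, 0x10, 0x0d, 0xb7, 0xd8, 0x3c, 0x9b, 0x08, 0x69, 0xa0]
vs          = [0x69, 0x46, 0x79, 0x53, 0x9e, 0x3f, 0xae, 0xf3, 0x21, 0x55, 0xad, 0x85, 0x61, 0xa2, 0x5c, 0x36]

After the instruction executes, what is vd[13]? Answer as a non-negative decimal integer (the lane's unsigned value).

lanes per group: 128·1/8 = 16
vl = min(AVL, VLMAX) = min(9, 16) = 9
  i=0: add(0xfa,0x69) → 99
  i=1: add(0x8f,0x46) → 213
  i=2: add(0x8f,0x79) → 8
  i=3: add(0xa9,0x53) → 252
  i=4: add(0x8e,0x9e) → 44
  i=5: add(0xc1,0x3f) → 0
  i=6: add(0xd6,0xae) → 132
  i=7: add(0x10,0xf3) → 3
  i=8: add(0x0d,0x21) → 46
  i=9: tail/ones → 255
  i=10: tail/ones → 255
  i=11: tail/ones → 255
  i=12: tail/ones → 255
  i=13: tail/ones → 255
  i=14: tail/ones → 255
  i=15: tail/ones → 255

vd[13] = 255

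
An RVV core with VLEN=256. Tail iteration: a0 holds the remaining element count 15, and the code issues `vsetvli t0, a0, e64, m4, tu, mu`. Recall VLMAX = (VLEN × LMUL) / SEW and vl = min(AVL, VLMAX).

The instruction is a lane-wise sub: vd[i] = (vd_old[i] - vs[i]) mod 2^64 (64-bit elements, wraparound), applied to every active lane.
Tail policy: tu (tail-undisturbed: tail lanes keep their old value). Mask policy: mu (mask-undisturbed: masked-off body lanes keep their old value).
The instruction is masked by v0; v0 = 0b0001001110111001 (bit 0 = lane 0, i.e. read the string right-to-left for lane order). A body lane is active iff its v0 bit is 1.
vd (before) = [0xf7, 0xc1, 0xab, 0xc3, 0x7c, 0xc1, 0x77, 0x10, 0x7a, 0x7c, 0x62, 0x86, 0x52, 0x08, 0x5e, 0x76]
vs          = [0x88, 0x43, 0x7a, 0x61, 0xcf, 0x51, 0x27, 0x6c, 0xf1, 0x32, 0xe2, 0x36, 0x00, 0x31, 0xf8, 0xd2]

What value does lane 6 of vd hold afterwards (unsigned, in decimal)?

VLMAX = (256 × 4) / 64 = 16 lanes
vl ← min(15, 16) = 15
lane  0: sub(0xf7,0x88) ⇒ 0x6f
lane  1: mask-off/keep ⇒ 0xc1
lane  2: mask-off/keep ⇒ 0xab
lane  3: sub(0xc3,0x61) ⇒ 0x62
lane  4: sub(0x7c,0xcf) ⇒ 0xffffffffffffffad
lane  5: sub(0xc1,0x51) ⇒ 0x70
lane  6: mask-off/keep ⇒ 0x77
lane  7: sub(0x10,0x6c) ⇒ 0xffffffffffffffa4
lane  8: sub(0x7a,0xf1) ⇒ 0xffffffffffffff89
lane  9: sub(0x7c,0x32) ⇒ 0x4a
lane 10: mask-off/keep ⇒ 0x62
lane 11: mask-off/keep ⇒ 0x86
lane 12: sub(0x52,0x00) ⇒ 0x52
lane 13: mask-off/keep ⇒ 0x08
lane 14: mask-off/keep ⇒ 0x5e
lane 15: tail/keep ⇒ 0x76

vd[6] = 119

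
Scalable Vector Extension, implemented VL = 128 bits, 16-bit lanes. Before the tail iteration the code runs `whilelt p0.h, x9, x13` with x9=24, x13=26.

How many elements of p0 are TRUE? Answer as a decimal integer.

vl = 2

lane count: 128 div 16 = 8
active while 24+j < 26, i.e. j ∈ [0,2) capped at 8 ⇒ 2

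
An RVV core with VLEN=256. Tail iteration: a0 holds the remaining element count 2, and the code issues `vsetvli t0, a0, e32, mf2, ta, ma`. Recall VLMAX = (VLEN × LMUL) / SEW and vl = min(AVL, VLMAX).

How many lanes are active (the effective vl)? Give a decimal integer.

vl = 2

VLMAX = (256 × 1/2) / 32 = 4 lanes
vl = min(AVL, VLMAX) = min(2, 4) = 2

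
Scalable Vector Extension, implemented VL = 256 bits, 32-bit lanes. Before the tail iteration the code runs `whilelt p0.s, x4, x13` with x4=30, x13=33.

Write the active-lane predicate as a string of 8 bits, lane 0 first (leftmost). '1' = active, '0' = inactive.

register lanes = 256/32 = 8
whilelt: lane j active iff 30+j < 33 → j < 3 → 3 active
bits (lane 0 leftmost): 11100000

predicate = 11100000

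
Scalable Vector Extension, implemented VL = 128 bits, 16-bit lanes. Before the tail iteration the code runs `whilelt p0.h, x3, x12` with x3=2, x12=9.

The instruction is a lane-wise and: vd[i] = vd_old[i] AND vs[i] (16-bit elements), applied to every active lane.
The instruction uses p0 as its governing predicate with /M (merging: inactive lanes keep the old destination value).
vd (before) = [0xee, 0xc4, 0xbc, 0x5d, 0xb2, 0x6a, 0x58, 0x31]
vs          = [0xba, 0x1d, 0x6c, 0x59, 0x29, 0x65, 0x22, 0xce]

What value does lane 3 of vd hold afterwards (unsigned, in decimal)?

vd[3] = 89

128-bit reg / 16-bit elem → 8 lanes
whilelt: lane j active iff 2+j < 9 → j < 7 → 7 active
[0] and(0xee,0xba) = 0xaa
[1] and(0xc4,0x1d) = 0x04
[2] and(0xbc,0x6c) = 0x2c
[3] and(0x5d,0x59) = 0x59
[4] and(0xb2,0x29) = 0x20
[5] and(0x6a,0x65) = 0x60
[6] and(0x58,0x22) = 0x00
[7] tail/keep = 0x31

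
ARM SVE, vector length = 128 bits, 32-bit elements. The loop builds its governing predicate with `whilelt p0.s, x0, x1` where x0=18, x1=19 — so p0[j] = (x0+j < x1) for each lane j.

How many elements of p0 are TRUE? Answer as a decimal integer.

register lanes = 128/32 = 4
active while 18+j < 19, i.e. j ∈ [0,1) capped at 4 ⇒ 1

vl = 1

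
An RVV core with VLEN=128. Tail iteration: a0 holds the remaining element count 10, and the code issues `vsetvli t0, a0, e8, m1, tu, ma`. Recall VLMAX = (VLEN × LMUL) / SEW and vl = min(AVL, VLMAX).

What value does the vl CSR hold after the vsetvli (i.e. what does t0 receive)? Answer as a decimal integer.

VLMAX = (128 × 1) / 8 = 16 lanes
vl ← min(10, 16) = 10

vl = 10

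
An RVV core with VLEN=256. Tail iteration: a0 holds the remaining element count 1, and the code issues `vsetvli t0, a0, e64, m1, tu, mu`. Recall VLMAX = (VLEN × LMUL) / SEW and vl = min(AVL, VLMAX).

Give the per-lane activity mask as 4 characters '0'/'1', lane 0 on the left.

VLMAX = VLEN×LMUL/SEW = 256×1/64 = 4
vl = min(AVL, VLMAX) = min(1, 4) = 1
bits (lane 0 leftmost): 1000

predicate = 1000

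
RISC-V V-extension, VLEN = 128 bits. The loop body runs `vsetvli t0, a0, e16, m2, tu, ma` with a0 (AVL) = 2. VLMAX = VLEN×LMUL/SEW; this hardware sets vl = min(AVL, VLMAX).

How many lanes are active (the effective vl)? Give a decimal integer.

vl = 2

lanes per group: 128·2/16 = 16
vl ← min(2, 16) = 2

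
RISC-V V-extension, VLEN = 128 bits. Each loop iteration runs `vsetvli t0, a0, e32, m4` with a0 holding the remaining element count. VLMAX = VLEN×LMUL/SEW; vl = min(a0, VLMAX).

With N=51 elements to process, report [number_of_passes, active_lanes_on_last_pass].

[iterations, last_vl] = [4, 3]

VLMAX = (128 × 4) / 32 = 16 lanes
N=51: ⌈51/16⌉ = 4 iters; last vl = 51 − 3×16 = 3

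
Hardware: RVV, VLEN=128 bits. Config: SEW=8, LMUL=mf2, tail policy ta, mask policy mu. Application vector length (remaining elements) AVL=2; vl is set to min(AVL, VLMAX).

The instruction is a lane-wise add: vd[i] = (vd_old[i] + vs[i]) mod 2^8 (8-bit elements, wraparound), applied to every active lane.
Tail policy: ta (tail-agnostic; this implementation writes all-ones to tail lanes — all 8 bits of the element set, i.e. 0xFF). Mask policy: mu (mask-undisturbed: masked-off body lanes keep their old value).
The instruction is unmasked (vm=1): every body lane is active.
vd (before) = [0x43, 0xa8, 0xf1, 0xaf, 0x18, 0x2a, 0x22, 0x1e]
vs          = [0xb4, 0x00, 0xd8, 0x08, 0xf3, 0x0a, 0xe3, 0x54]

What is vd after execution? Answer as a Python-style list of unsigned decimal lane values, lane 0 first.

VLMAX = VLEN×LMUL/SEW = 128×1/2/8 = 8
AVL=2 ≤ VLMAX=8, so vl = 2
[0] add(0x43,0xb4) = 0xf7
[1] add(0xa8,0x00) = 0xa8
[2] tail/ones = 0xff
[3] tail/ones = 0xff
[4] tail/ones = 0xff
[5] tail/ones = 0xff
[6] tail/ones = 0xff
[7] tail/ones = 0xff

vd = [247, 168, 255, 255, 255, 255, 255, 255]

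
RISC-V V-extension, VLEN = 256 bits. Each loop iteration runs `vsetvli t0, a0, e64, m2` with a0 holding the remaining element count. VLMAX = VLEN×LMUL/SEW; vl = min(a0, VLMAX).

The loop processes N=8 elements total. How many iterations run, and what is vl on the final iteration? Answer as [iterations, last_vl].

[iterations, last_vl] = [1, 8]

lanes per group: 256·2/64 = 8
N=8: ⌈8/8⌉ = 1 iters; last vl = 8 − 0×8 = 8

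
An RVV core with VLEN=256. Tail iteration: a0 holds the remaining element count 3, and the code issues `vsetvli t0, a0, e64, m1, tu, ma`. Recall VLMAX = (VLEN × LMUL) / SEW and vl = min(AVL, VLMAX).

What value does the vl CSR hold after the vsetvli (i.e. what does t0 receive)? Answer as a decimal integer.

vl = 3

VLMAX = (256 × 1) / 64 = 4 lanes
vl ← min(3, 4) = 3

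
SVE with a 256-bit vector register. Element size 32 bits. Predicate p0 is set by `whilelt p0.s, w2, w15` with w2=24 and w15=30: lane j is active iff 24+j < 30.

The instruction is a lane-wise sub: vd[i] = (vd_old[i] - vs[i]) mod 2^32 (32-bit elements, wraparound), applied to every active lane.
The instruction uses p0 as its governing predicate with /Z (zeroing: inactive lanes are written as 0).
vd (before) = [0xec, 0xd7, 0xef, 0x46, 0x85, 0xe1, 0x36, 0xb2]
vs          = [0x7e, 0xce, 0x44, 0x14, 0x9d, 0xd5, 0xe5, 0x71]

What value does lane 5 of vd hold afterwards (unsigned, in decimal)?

256-bit reg / 32-bit elem → 8 lanes
active while 24+j < 30, i.e. j ∈ [0,6) capped at 8 ⇒ 6
vd[0] sub(0xec,0x7e) -> 0x6e
vd[1] sub(0xd7,0xce) -> 0x09
vd[2] sub(0xef,0x44) -> 0xab
vd[3] sub(0x46,0x14) -> 0x32
vd[4] sub(0x85,0x9d) -> 0xffffffe8
vd[5] sub(0xe1,0xd5) -> 0x0c
vd[6] tail/zero -> 0x00
vd[7] tail/zero -> 0x00

vd[5] = 12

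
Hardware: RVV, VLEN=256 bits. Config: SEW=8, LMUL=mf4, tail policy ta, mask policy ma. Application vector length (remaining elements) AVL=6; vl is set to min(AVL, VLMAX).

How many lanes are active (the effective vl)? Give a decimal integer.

VLMAX = VLEN×LMUL/SEW = 256×1/4/8 = 8
AVL=6 ≤ VLMAX=8, so vl = 6

vl = 6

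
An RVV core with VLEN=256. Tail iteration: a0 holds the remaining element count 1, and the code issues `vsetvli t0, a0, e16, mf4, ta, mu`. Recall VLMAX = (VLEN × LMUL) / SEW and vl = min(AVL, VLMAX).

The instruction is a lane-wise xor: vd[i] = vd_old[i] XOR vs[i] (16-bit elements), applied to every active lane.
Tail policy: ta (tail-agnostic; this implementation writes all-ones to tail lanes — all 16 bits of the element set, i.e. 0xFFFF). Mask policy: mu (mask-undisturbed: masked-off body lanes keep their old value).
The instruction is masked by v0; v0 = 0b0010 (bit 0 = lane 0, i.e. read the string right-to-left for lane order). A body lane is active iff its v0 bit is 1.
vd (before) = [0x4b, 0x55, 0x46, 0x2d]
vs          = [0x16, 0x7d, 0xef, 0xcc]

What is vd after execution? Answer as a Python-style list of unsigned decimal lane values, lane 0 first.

vd = [75, 65535, 65535, 65535]

lanes per group: 256·1/4/16 = 4
vl = min(AVL, VLMAX) = min(1, 4) = 1
[0] mask-off/keep = 0x4b
[1] tail/ones = 0xffff
[2] tail/ones = 0xffff
[3] tail/ones = 0xffff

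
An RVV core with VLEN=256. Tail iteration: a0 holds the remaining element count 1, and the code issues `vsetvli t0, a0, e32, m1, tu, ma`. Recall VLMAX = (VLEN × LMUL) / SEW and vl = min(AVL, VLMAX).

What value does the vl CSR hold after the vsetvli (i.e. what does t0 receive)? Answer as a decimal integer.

VLMAX = VLEN×LMUL/SEW = 256×1/32 = 8
vl = min(AVL, VLMAX) = min(1, 8) = 1

vl = 1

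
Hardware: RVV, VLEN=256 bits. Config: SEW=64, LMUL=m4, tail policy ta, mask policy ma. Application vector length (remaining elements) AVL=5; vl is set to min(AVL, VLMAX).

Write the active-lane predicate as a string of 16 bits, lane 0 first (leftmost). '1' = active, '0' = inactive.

VLMAX = (256 × 4) / 64 = 16 lanes
AVL=5 ≤ VLMAX=16, so vl = 5
bits (lane 0 leftmost): 1111100000000000

predicate = 1111100000000000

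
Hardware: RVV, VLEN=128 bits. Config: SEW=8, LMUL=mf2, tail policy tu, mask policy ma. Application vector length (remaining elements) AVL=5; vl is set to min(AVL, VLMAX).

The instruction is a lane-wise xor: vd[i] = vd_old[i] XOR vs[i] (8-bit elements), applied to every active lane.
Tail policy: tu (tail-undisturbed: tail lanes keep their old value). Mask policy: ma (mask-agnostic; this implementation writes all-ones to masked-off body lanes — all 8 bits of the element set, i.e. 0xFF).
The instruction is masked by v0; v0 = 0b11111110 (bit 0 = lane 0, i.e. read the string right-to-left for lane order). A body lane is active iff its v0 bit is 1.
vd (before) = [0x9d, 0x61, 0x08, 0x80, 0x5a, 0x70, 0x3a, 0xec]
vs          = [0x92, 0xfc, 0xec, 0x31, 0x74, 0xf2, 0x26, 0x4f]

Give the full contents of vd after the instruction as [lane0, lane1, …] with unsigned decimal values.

vd = [255, 157, 228, 177, 46, 112, 58, 236]

VLMAX = VLEN×LMUL/SEW = 128×1/2/8 = 8
vl ← min(5, 8) = 5
vd[0] mask-off/ones -> 0xff
vd[1] xor(0x61,0xfc) -> 0x9d
vd[2] xor(0x08,0xec) -> 0xe4
vd[3] xor(0x80,0x31) -> 0xb1
vd[4] xor(0x5a,0x74) -> 0x2e
vd[5] tail/keep -> 0x70
vd[6] tail/keep -> 0x3a
vd[7] tail/keep -> 0xec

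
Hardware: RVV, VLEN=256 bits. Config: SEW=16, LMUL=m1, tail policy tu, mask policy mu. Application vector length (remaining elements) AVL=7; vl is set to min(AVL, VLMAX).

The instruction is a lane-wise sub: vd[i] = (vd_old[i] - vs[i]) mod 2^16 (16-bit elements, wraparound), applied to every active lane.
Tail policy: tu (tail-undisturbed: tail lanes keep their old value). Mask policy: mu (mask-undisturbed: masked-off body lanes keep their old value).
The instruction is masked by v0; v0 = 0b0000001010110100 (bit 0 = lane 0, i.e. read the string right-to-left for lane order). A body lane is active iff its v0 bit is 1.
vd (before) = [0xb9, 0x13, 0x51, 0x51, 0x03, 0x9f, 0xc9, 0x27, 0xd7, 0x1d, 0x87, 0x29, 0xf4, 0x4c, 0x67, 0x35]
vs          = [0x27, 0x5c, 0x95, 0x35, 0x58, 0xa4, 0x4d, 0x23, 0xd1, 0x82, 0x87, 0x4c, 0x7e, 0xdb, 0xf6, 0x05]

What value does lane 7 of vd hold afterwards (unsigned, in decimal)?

vd[7] = 39

VLMAX = VLEN×LMUL/SEW = 256×1/16 = 16
vl = min(AVL, VLMAX) = min(7, 16) = 7
[0] mask-off/keep = 0xb9
[1] mask-off/keep = 0x13
[2] sub(0x51,0x95) = 0xffbc
[3] mask-off/keep = 0x51
[4] sub(0x03,0x58) = 0xffab
[5] sub(0x9f,0xa4) = 0xfffb
[6] mask-off/keep = 0xc9
[7] tail/keep = 0x27
[8] tail/keep = 0xd7
[9] tail/keep = 0x1d
[10] tail/keep = 0x87
[11] tail/keep = 0x29
[12] tail/keep = 0xf4
[13] tail/keep = 0x4c
[14] tail/keep = 0x67
[15] tail/keep = 0x35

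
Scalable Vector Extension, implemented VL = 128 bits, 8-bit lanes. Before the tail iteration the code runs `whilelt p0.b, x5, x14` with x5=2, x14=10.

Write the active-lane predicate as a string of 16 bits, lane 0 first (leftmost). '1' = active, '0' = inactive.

128-bit reg / 8-bit elem → 16 lanes
whilelt: lane j active iff 2+j < 10 → j < 8 → 8 active
bits (lane 0 leftmost): 1111111100000000

predicate = 1111111100000000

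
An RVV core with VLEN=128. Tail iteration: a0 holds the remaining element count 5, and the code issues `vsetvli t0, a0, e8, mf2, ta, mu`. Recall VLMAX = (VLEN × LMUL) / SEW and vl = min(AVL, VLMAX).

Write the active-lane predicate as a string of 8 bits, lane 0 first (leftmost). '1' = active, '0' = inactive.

predicate = 11111000

lanes per group: 128·1/2/8 = 8
AVL=5 ≤ VLMAX=8, so vl = 5
bits (lane 0 leftmost): 11111000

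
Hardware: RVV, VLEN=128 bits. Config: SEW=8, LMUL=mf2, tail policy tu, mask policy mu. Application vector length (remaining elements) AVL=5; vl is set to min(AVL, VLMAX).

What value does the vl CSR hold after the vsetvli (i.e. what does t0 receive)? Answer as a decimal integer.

vl = 5

VLMAX = VLEN×LMUL/SEW = 128×1/2/8 = 8
vl = min(AVL, VLMAX) = min(5, 8) = 5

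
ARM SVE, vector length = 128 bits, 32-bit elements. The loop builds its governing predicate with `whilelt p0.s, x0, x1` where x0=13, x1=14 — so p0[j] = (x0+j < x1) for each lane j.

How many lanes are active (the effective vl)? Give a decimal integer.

vl = 1

lane count: 128 div 32 = 4
whilelt: lane j active iff 13+j < 14 → j < 1 → 1 active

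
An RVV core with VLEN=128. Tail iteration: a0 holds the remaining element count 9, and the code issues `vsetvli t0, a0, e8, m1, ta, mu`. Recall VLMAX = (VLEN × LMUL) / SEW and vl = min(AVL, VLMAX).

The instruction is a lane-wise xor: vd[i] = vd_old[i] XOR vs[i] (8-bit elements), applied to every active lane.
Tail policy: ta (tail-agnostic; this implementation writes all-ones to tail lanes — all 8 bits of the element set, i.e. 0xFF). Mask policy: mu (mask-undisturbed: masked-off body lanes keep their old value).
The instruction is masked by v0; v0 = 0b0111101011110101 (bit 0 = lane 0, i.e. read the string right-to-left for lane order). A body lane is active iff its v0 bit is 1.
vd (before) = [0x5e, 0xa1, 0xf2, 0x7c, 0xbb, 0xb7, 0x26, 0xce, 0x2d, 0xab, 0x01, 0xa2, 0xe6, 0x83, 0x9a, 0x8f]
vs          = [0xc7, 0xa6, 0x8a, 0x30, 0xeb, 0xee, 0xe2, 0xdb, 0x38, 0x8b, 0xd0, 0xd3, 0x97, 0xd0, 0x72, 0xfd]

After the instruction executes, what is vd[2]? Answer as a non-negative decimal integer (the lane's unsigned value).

vd[2] = 120

lanes per group: 128·1/8 = 16
AVL=9 ≤ VLMAX=16, so vl = 9
  i=0: xor(0x5e,0xc7) → 153
  i=1: mask-off/keep → 161
  i=2: xor(0xf2,0x8a) → 120
  i=3: mask-off/keep → 124
  i=4: xor(0xbb,0xeb) → 80
  i=5: xor(0xb7,0xee) → 89
  i=6: xor(0x26,0xe2) → 196
  i=7: xor(0xce,0xdb) → 21
  i=8: mask-off/keep → 45
  i=9: tail/ones → 255
  i=10: tail/ones → 255
  i=11: tail/ones → 255
  i=12: tail/ones → 255
  i=13: tail/ones → 255
  i=14: tail/ones → 255
  i=15: tail/ones → 255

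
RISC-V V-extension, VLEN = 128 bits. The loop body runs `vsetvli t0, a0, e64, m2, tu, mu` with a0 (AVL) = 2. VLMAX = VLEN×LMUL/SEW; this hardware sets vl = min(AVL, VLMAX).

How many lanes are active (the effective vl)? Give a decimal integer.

vl = 2

VLMAX = (128 × 2) / 64 = 4 lanes
AVL=2 ≤ VLMAX=4, so vl = 2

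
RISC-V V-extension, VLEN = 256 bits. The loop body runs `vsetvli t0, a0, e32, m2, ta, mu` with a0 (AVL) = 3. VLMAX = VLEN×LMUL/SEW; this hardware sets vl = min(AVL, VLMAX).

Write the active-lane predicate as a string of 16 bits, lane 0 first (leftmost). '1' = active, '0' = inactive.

lanes per group: 256·2/32 = 16
vl = min(AVL, VLMAX) = min(3, 16) = 3
bits (lane 0 leftmost): 1110000000000000

predicate = 1110000000000000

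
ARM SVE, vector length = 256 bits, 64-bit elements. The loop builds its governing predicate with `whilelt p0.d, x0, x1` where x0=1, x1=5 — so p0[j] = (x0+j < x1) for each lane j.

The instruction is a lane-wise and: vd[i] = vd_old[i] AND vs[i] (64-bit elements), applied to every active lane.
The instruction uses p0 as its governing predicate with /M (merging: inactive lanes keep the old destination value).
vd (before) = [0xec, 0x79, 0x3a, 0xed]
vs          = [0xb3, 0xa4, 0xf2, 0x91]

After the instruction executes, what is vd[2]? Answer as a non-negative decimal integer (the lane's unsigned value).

256-bit reg / 64-bit elem → 4 lanes
whilelt: lane j active iff 1+j < 5 → j < 4 → 4 active
  i=0: and(0xec,0xb3) → 160
  i=1: and(0x79,0xa4) → 32
  i=2: and(0x3a,0xf2) → 50
  i=3: and(0xed,0x91) → 129

vd[2] = 50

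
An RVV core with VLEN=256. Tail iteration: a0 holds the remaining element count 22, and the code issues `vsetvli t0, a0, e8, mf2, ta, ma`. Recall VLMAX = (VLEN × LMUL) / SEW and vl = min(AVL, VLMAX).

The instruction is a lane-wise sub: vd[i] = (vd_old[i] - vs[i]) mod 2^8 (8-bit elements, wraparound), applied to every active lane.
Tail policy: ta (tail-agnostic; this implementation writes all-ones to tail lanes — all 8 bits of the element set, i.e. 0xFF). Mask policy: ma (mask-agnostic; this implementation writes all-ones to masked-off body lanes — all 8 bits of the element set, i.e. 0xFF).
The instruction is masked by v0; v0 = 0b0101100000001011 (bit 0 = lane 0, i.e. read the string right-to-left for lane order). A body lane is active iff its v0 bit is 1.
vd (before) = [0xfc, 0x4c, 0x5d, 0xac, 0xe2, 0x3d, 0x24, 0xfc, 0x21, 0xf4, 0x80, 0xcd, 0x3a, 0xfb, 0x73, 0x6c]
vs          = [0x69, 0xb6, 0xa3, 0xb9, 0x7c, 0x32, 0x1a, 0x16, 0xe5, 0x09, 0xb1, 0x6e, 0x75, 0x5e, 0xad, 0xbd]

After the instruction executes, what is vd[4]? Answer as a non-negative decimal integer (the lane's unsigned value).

vd[4] = 255

VLMAX = (256 × 1/2) / 8 = 16 lanes
AVL=22 > VLMAX=16, so vl = 16
  i=0: sub(0xfc,0x69) → 147
  i=1: sub(0x4c,0xb6) → 150
  i=2: mask-off/ones → 255
  i=3: sub(0xac,0xb9) → 243
  i=4: mask-off/ones → 255
  i=5: mask-off/ones → 255
  i=6: mask-off/ones → 255
  i=7: mask-off/ones → 255
  i=8: mask-off/ones → 255
  i=9: mask-off/ones → 255
  i=10: mask-off/ones → 255
  i=11: sub(0xcd,0x6e) → 95
  i=12: sub(0x3a,0x75) → 197
  i=13: mask-off/ones → 255
  i=14: sub(0x73,0xad) → 198
  i=15: mask-off/ones → 255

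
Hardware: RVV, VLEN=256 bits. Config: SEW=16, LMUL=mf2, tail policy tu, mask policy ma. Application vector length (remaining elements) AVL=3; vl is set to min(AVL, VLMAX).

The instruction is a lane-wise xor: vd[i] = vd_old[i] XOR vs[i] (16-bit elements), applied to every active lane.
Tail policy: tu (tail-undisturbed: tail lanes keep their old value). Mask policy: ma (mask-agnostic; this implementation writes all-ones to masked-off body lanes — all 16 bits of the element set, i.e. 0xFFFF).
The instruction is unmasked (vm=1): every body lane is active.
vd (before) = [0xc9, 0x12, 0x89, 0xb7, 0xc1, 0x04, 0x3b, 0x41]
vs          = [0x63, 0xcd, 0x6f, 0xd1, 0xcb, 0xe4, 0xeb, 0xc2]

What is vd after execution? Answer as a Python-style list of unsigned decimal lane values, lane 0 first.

VLMAX = VLEN×LMUL/SEW = 256×1/2/16 = 8
vl ← min(3, 8) = 3
lane  0: xor(0xc9,0x63) ⇒ 0xaa
lane  1: xor(0x12,0xcd) ⇒ 0xdf
lane  2: xor(0x89,0x6f) ⇒ 0xe6
lane  3: tail/keep ⇒ 0xb7
lane  4: tail/keep ⇒ 0xc1
lane  5: tail/keep ⇒ 0x04
lane  6: tail/keep ⇒ 0x3b
lane  7: tail/keep ⇒ 0x41

vd = [170, 223, 230, 183, 193, 4, 59, 65]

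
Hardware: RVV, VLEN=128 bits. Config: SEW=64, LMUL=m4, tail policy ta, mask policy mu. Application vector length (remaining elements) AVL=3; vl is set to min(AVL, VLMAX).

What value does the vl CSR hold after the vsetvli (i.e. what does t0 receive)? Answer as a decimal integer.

lanes per group: 128·4/64 = 8
vl ← min(3, 8) = 3

vl = 3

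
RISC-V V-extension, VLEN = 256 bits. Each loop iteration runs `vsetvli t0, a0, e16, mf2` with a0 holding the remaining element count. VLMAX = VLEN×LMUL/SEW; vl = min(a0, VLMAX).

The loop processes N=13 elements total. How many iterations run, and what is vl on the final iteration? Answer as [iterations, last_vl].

[iterations, last_vl] = [2, 5]

VLMAX = (256 × 1/2) / 16 = 8 lanes
iterations = ceil(13/8) = 2; final-pass vl = 5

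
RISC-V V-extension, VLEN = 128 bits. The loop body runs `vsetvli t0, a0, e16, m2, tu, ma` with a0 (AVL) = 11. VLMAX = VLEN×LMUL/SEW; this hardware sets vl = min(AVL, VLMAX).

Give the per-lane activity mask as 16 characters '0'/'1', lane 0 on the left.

predicate = 1111111111100000

VLMAX = (128 × 2) / 16 = 16 lanes
vl ← min(11, 16) = 11
bits (lane 0 leftmost): 1111111111100000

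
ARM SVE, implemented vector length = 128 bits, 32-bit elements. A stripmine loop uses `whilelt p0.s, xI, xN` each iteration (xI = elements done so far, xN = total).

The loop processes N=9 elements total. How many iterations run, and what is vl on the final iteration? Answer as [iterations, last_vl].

lane count: 128 div 32 = 4
iterations = ceil(9/4) = 3; final-pass vl = 1

[iterations, last_vl] = [3, 1]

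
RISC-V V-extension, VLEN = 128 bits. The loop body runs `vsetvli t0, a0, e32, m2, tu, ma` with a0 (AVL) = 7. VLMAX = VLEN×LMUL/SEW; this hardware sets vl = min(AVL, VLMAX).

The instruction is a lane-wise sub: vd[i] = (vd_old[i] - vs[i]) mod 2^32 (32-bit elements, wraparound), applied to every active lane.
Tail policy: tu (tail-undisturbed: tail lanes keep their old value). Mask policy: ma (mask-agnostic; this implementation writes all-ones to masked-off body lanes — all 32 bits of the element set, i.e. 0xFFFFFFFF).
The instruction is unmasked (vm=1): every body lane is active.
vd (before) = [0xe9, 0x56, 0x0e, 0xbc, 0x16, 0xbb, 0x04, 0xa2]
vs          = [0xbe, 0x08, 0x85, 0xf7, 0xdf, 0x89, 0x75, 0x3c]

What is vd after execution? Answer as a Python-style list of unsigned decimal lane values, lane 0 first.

VLMAX = (128 × 2) / 32 = 8 lanes
AVL=7 ≤ VLMAX=8, so vl = 7
vd[0] sub(0xe9,0xbe) -> 0x2b
vd[1] sub(0x56,0x08) -> 0x4e
vd[2] sub(0x0e,0x85) -> 0xffffff89
vd[3] sub(0xbc,0xf7) -> 0xffffffc5
vd[4] sub(0x16,0xdf) -> 0xffffff37
vd[5] sub(0xbb,0x89) -> 0x32
vd[6] sub(0x04,0x75) -> 0xffffff8f
vd[7] tail/keep -> 0xa2

vd = [43, 78, 4294967177, 4294967237, 4294967095, 50, 4294967183, 162]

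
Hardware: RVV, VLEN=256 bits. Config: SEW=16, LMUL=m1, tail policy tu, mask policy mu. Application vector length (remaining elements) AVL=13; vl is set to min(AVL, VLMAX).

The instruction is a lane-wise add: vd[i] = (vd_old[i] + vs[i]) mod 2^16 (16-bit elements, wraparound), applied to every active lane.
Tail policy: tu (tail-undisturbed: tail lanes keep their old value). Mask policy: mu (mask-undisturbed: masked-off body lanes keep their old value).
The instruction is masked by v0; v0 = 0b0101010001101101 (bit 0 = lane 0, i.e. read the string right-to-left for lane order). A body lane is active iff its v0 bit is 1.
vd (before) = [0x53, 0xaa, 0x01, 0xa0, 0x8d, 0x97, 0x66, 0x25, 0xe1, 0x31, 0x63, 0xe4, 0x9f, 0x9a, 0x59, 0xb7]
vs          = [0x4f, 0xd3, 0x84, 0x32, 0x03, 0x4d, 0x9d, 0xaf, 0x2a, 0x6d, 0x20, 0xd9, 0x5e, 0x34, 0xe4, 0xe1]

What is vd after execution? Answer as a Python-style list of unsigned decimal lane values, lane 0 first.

vd = [162, 170, 133, 210, 141, 228, 259, 37, 225, 49, 131, 228, 253, 154, 89, 183]

VLMAX = (256 × 1) / 16 = 16 lanes
AVL=13 ≤ VLMAX=16, so vl = 13
[0] add(0x53,0x4f) = 0xa2
[1] mask-off/keep = 0xaa
[2] add(0x01,0x84) = 0x85
[3] add(0xa0,0x32) = 0xd2
[4] mask-off/keep = 0x8d
[5] add(0x97,0x4d) = 0xe4
[6] add(0x66,0x9d) = 0x103
[7] mask-off/keep = 0x25
[8] mask-off/keep = 0xe1
[9] mask-off/keep = 0x31
[10] add(0x63,0x20) = 0x83
[11] mask-off/keep = 0xe4
[12] add(0x9f,0x5e) = 0xfd
[13] tail/keep = 0x9a
[14] tail/keep = 0x59
[15] tail/keep = 0xb7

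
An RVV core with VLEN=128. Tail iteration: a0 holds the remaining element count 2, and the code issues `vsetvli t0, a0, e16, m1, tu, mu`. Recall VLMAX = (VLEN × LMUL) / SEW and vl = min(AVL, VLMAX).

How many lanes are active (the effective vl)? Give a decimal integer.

vl = 2

lanes per group: 128·1/16 = 8
vl ← min(2, 8) = 2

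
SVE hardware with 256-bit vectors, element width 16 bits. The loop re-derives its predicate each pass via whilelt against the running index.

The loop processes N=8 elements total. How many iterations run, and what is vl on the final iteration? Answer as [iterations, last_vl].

register lanes = 256/16 = 16
iterations = ceil(8/16) = 1; final-pass vl = 8

[iterations, last_vl] = [1, 8]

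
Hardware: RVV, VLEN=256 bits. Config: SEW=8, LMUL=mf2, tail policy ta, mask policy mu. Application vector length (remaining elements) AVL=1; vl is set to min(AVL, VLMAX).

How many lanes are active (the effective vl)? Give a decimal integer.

vl = 1

lanes per group: 256·1/2/8 = 16
vl ← min(1, 16) = 1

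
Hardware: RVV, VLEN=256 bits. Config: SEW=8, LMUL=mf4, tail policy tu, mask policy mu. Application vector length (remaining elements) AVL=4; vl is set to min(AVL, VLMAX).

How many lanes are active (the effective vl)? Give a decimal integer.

vl = 4

VLMAX = VLEN×LMUL/SEW = 256×1/4/8 = 8
vl = min(AVL, VLMAX) = min(4, 8) = 4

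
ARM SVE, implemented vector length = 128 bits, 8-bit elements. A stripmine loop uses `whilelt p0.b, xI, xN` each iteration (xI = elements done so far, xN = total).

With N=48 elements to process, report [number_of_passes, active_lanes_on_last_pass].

128-bit reg / 8-bit elem → 16 lanes
iterations = ceil(48/16) = 3; final-pass vl = 16

[iterations, last_vl] = [3, 16]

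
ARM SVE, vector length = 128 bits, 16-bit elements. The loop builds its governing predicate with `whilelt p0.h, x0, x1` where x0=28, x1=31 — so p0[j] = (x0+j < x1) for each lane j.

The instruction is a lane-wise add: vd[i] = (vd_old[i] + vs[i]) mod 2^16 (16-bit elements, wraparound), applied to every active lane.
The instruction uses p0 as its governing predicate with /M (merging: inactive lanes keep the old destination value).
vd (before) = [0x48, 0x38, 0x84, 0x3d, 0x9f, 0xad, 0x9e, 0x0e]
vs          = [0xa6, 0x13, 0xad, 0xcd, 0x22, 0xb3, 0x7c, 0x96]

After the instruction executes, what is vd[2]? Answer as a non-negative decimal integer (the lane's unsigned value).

vd[2] = 305

lane count: 128 div 16 = 8
whilelt: lane j active iff 28+j < 31 → j < 3 → 3 active
  i=0: add(0x48,0xa6) → 238
  i=1: add(0x38,0x13) → 75
  i=2: add(0x84,0xad) → 305
  i=3: tail/keep → 61
  i=4: tail/keep → 159
  i=5: tail/keep → 173
  i=6: tail/keep → 158
  i=7: tail/keep → 14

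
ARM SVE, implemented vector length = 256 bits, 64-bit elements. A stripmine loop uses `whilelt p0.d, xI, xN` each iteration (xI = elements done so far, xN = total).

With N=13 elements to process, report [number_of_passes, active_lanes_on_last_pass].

256-bit reg / 64-bit elem → 4 lanes
13 elements at 4/iter → 4 passes, remainder 1 on the last

[iterations, last_vl] = [4, 1]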